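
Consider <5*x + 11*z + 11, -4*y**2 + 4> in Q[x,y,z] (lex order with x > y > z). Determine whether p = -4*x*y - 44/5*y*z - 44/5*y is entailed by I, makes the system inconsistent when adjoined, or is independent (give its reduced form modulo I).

-4*x*y - 44/5*y*z - 44/5*y lies in I (it reduces to 0).

First compute the reduced Gröbner basis of I by Buchberger's algorithm.
f_1 = 5*x + 11*z + 11, LT = x.
f_2 = -4*y**2 + 4, LT = y**2.

The S-polynomials (S(f_1,f_2)) all reduce to 0 modulo the current basis, so we have a Gröbner basis.
Inter-reduce: drop elements whose leading term is divisible by another's, tail-reduce, and make monic.
Reduced Gröbner basis: {x + 11/5*z + 11/5, y**2 - 1}.
Label its elements g_1 = x + 11/5*z + 11/5, g_2 = y**2 - 1.

Reduce p = -4*x*y - 44/5*y*z - 44/5*y modulo G:
  leading term x*y: subtract (-4*y)·g_1 from -4*x*y - 44/5*y*z - 44/5*y → 0
  normal form = 0.
Since the normal form is 0, p ∈ I.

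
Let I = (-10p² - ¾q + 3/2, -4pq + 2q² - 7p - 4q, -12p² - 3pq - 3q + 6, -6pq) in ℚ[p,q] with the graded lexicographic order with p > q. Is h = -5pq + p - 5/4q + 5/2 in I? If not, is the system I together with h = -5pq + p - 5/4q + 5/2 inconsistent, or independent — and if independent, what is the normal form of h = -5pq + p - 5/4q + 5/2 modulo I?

First compute the reduced Gröbner basis of I by Buchberger's algorithm.
f_1 = -10p² - ¾q + 3/2, LT = p².
f_2 = -4pq + 2q² - 7p - 4q, LT = pq.
f_3 = -12p² - 3pq - 3q + 6, LT = p².
f_4 = -6pq, LT = pq.

S(f_1,f_2): lcm = p²q. S = ½pq² - 7/4p² - pq + 3/40q² - 3/20q.
  leading term pq²: subtract (-⅛q)·f_2 from ½pq² - 7/4p² - pq + 3/40q² - 3/20q → ¼q³ - 7/4p² - 15/8pq - 17/40q² - 3/20q
  leading term q³: no divisor's leading term divides it; move ¼q³ to the remainder.
  leading term p²: subtract (7/40)·f_1 from -7/4p² - 15/8pq - 17/40q² - 3/20q → -15/8pq - 17/40q² - 3/160q - 21/80
  leading term pq: subtract (15/32)·f_2 from -15/8pq - 17/40q² - 3/160q - 21/80 → -109/80q² + 105/32p + 297/160q - 21/80
  leading term q²: no divisor's leading term divides it; move -109/80q² to the remainder.
  leading term p: no divisor's leading term divides it; move 105/32p to the remainder.
  leading term q: no divisor's leading term divides it; move 297/160q to the remainder.
  leading term 1: no divisor's leading term divides it; move -21/80 to the remainder.
  remainder ¼q³ - 109/80q² + 105/32p + 297/160q - 21/80 ≠ 0; add k_5 = ¼q³ - 109/80q² + 105/32p + 297/160q - 21/80 to the basis.

S(f_1,f_3): lcm = p². S = -¼pq - 7/40q + 7/20.
  leading term pq: subtract (1/16)·f_2 from -¼pq - 7/40q + 7/20 → -⅛q² + 7/16p + 3/40q + 7/20
  leading term q²: no divisor's leading term divides it; move -⅛q² to the remainder.
  leading term p: no divisor's leading term divides it; move 7/16p to the remainder.
  leading term q: no divisor's leading term divides it; move 3/40q to the remainder.
  leading term 1: no divisor's leading term divides it; move 7/20 to the remainder.
  remainder -⅛q² + 7/16p + 3/40q + 7/20 ≠ 0; add k_6 = -⅛q² + 7/16p + 3/40q + 7/20 to the basis.

S(f_1,f_4): lcm = p²q. S = 3/40q² - 3/20q.
  leading term q²: subtract (-⅗)·k_6 from 3/40q² - 3/20q → 21/80p - 21/200q + 21/100
  leading term p: no divisor's leading term divides it; move 21/80p to the remainder.
  leading term q: no divisor's leading term divides it; move -21/200q to the remainder.
  leading term 1: no divisor's leading term divides it; move 21/100 to the remainder.
  remainder 21/80p - 21/200q + 21/100 ≠ 0; add k_7 = 21/80p - 21/200q + 21/100 to the basis.

S(f_2,f_3): lcm = p²q. S = -¾pq² + 7/4p² + pq - ¼q² + ½q.
  leading term pq²: subtract (3/16q)·f_2 from -¾pq² + 7/4p² + pq - ¼q² + ½q → -⅜q³ + 7/4p² + 37/16pq + ½q² + ½q
  leading term q³: subtract (-3/2)·k_5 from -⅜q³ + 7/4p² + 37/16pq + ½q² + ½q → 7/4p² + 37/16pq - 247/160q² + 315/64p + 1051/320q - 63/160
  leading term p²: subtract (-7/40)·f_1 from 7/4p² + 37/16pq - 247/160q² + 315/64p + 1051/320q - 63/160 → 37/16pq - 247/160q² + 315/64p + 1009/320q - 21/160
  leading term pq: subtract (-37/64)·f_2 from 37/16pq - 247/160q² + 315/64p + 1009/320q - 21/160 → -31/80q² + ⅞p + 269/320q - 21/160
  leading term q²: subtract (31/10)·k_6 from -31/80q² + ⅞p + 269/320q - 21/160 → -77/160p + 973/1600q - 973/800
  leading term p: subtract (-11/6)·k_7 from -77/160p + 973/1600q - 973/800 → 133/320q - 133/160
  leading term q: no divisor's leading term divides it; move 133/320q to the remainder.
  leading term 1: no divisor's leading term divides it; move -133/160 to the remainder.
  remainder 133/320q - 133/160 ≠ 0; add k_8 = 133/320q - 133/160 to the basis.

The other S-polynomials (S(f_2,f_4), S(f_3,f_4), S(f_1,k_5), S(f_2,k_5), S(f_3,k_5), S(f_4,k_5), S(f_1,k_6), S(f_2,k_6), S(f_3,k_6), S(f_4,k_6), S(k_5,k_6), S(f_1,k_7), S(f_2,k_7), S(f_3,k_7), S(f_4,k_7), S(k_5,k_7), S(k_6,k_7), S(f_1,k_8), S(f_2,k_8), S(f_3,k_8), S(f_4,k_8), S(k_5,k_8), S(k_6,k_8), S(k_7,k_8)) all reduce to 0 modulo the current basis, so we have a Gröbner basis.
Inter-reduce: drop elements whose leading term is divisible by another's, tail-reduce, and make monic.
Reduced Gröbner basis: {p, q - 2}.
Label its elements g_1 = p, g_2 = q - 2.

Reduce h = -5pq + p - 5/4q + 5/2 modulo G:
  leading term pq: subtract (-5q)·g_1 from -5pq + p - 5/4q + 5/2 → p - 5/4q + 5/2
  leading term p: subtract (1)·g_1 from p - 5/4q + 5/2 → -5/4q + 5/2
  leading term q: subtract (-5/4)·g_2 from -5/4q + 5/2 → 0
  normal form = 0.
Since the normal form is 0, h ∈ I.

-5pq + p - 5/4q + 5/2 lies in I (it reduces to 0).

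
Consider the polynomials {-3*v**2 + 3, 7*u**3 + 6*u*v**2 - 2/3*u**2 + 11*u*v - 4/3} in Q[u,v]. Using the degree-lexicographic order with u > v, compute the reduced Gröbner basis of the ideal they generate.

f_1 = -3*v**2 + 3, LT = v**2.
f_2 = 7*u**3 + 6*u*v**2 - 2/3*u**2 + 11*u*v - 4/3, LT = u**3.

The S-polynomials (S(f_1,f_2)) all reduce to 0 modulo the current basis, so we have a Gröbner basis.

G = {u**3 - 2/21*u**2 + 11/7*u*v + 6/7*u - 4/21, v**2 - 1}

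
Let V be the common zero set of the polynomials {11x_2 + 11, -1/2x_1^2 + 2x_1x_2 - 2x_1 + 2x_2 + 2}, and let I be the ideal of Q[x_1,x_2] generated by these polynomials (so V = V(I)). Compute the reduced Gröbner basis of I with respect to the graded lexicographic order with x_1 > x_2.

G = {x_1^2 + 8x_1, x_2 + 1}

The reduced Gröbner basis is the canonical form of the ideal for this ordering.

f_1 = 11x_2 + 11, LT = x_2.
f_2 = -1/2x_1^2 + 2x_1x_2 - 2x_1 + 2x_2 + 2, LT = x_1^2.

The S-polynomials (S(f_1,f_2)) all reduce to 0 modulo the current basis, so we have a Gröbner basis.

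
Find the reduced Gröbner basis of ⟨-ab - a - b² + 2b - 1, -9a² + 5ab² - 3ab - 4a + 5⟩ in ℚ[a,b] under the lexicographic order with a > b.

G = {a - 5/36b⁴ + 1/9b³ + 19/18b² - 7/4b + 1, b⁵ + ⅕b⁴ - 42/5b³ + 61/5b² - 9b}

Buchberger's algorithm terminates because the ascending chain of leading-term ideals stabilizes.

f_1 = -ab - a - b² + 2b - 1, LT = ab.
f_2 = -9a² + 5ab² - 3ab - 4a + 5, LT = a².

S(f_1,f_2): lcm = a²b. S = a² + 5/9ab³ + ⅔ab² - 22/9ab + a + 5/9b.
  leading term a²: subtract (-1/9)·f_2 from a² + 5/9ab³ + ⅔ab² - 22/9ab + a + 5/9b → 5/9ab³ + 11/9ab² - 25/9ab + 5/9a + 5/9b + 5/9
  leading term ab³: subtract (-5/9b²)·f_1 from 5/9ab³ + 11/9ab² - 25/9ab + 5/9a + 5/9b + 5/9 → ⅔ab² - 25/9ab + 5/9a - 5/9b⁴ + 10/9b³ - 5/9b² + 5/9b + 5/9
  leading term ab²: subtract (-⅔b)·f_1 from ⅔ab² - 25/9ab + 5/9a - 5/9b⁴ + 10/9b³ - 5/9b² + 5/9b + 5/9 → -31/9ab + 5/9a - 5/9b⁴ + 4/9b³ + 7/9b² - 1/9b + 5/9
  leading term ab: subtract (31/9)·f_1 from -31/9ab + 5/9a - 5/9b⁴ + 4/9b³ + 7/9b² - 1/9b + 5/9 → 4a - 5/9b⁴ + 4/9b³ + 38/9b² - 7b + 4
  leading term a: no divisor's leading term divides it; move 4a to the remainder.
  leading term b⁴: no divisor's leading term divides it; move -5/9b⁴ to the remainder.
  leading term b³: no divisor's leading term divides it; move 4/9b³ to the remainder.
  leading term b²: no divisor's leading term divides it; move 38/9b² to the remainder.
  leading term b: no divisor's leading term divides it; move -7b to the remainder.
  leading term 1: no divisor's leading term divides it; move 4 to the remainder.
  remainder 4a - 5/9b⁴ + 4/9b³ + 38/9b² - 7b + 4 ≠ 0; add g_3 = 4a - 5/9b⁴ + 4/9b³ + 38/9b² - 7b + 4 to the basis.

S(f_1,g_3): lcm = ab. S = a + 5/36b⁵ - 1/9b⁴ - 19/18b³ + 11/4b² - 3b + 1.
  leading term a: subtract (¼)·g_3 from a + 5/36b⁵ - 1/9b⁴ - 19/18b³ + 11/4b² - 3b + 1 → 5/36b⁵ + 1/36b⁴ - 7/6b³ + 61/36b² - 5/4b
  leading term b⁵: no divisor's leading term divides it; move 5/36b⁵ to the remainder.
  leading term b⁴: no divisor's leading term divides it; move 1/36b⁴ to the remainder.
  leading term b³: no divisor's leading term divides it; move -7/6b³ to the remainder.
  leading term b²: no divisor's leading term divides it; move 61/36b² to the remainder.
  leading term b: no divisor's leading term divides it; move -5/4b to the remainder.
  remainder 5/36b⁵ + 1/36b⁴ - 7/6b³ + 61/36b² - 5/4b ≠ 0; add g_4 = 5/36b⁵ + 1/36b⁴ - 7/6b³ + 61/36b² - 5/4b to the basis.

The other S-polynomials (S(f_2,g_3), S(f_1,g_4), S(f_2,g_4), S(g_3,g_4)) all reduce to 0 modulo the current basis, so we have a Gröbner basis.
Inter-reduce: drop elements whose leading term is divisible by another's, tail-reduce, and make monic.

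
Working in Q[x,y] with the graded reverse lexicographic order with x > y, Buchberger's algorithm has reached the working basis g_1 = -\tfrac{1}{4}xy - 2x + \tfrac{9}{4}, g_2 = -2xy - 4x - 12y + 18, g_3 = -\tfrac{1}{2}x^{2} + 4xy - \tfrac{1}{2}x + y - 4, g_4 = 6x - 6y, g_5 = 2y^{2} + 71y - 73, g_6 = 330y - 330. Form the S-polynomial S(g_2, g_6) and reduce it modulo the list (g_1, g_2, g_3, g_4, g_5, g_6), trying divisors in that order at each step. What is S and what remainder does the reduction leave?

S(g_2, g_6) = 3x + 6y - 9; remainder on division = 0.

lcm(LM(g_2), LM(g_6)) = xy.
S = (lcm/LT(g_2))·g_2 − (lcm/LT(g_6))·g_6 = 3x + 6y - 9.
Reduce S modulo (g_1, g_2, g_3, g_4, g_5, g_6) in that order:
  leading term x: subtract (\tfrac{1}{2})·g_4 from 3x + 6y - 9 → 9y - 9
  leading term y: subtract (\tfrac{3}{110})·g_6 from 9y - 9 → 0
The remainder is 0, so this S-polynomial contributes no new basis element.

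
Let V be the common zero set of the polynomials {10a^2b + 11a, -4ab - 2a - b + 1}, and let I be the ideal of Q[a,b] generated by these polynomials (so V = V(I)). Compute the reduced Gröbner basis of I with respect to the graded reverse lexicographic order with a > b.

f_1 = 10a^2b + 11a, LT = a^2b.
f_2 = -4ab - 2a - b + 1, LT = ab.

S(f_1,f_2): lcm = a^2b. S = -1/2a^2 - 1/4ab + 27/20a.
  leading term a^2: no divisor's leading term divides it; move -1/2a^2 to the remainder.
  leading term ab: subtract (1/16)·f_2 from -1/4ab + 27/20a → 59/40a + 1/16b - 1/16
  leading term a: no divisor's leading term divides it; move 59/40a to the remainder.
  leading term b: no divisor's leading term divides it; move 1/16b to the remainder.
  leading term 1: no divisor's leading term divides it; move -1/16 to the remainder.
  remainder -1/2a^2 + 59/40a + 1/16b - 1/16 ≠ 0; add g_3 = -1/2a^2 + 59/40a + 1/16b - 1/16 to the basis.

S(f_1,g_3): lcm = a^2b. S = 59/20ab + 1/8b^2 + 11/10a - 1/8b.
  leading term ab: subtract (-59/80)·f_2 from 59/20ab + 1/8b^2 + 11/10a - 1/8b → 1/8b^2 - 3/8a - 69/80b + 59/80
  leading term b^2: no divisor's leading term divides it; move 1/8b^2 to the remainder.
  leading term a: no divisor's leading term divides it; move -3/8a to the remainder.
  leading term b: no divisor's leading term divides it; move -69/80b to the remainder.
  leading term 1: no divisor's leading term divides it; move 59/80 to the remainder.
  remainder 1/8b^2 - 3/8a - 69/80b + 59/80 ≠ 0; add g_4 = 1/8b^2 - 3/8a - 69/80b + 59/80 to the basis.

The other S-polynomials (S(f_2,g_3), S(f_1,g_4), S(f_2,g_4), S(g_3,g_4)) all reduce to 0 modulo the current basis, so we have a Gröbner basis.
Inter-reduce: drop elements whose leading term is divisible by another's, tail-reduce, and make monic.

G = {a^2 - 59/20a - 1/8b + 1/8, ab + 1/2a + 1/4b - 1/4, b^2 - 3a - 69/10b + 59/10}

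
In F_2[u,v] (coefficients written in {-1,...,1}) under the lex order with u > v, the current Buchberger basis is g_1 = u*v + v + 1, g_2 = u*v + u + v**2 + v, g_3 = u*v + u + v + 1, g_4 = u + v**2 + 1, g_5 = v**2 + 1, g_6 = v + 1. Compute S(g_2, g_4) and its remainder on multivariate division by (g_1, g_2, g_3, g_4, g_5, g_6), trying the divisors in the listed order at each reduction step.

lcm(LM(g_2), LM(g_4)) = u*v.
S = (lcm/LT(g_2))·g_2 − (lcm/LT(g_4))·g_4 = u + v**3 + v**2.
Reduce S modulo (g_1, g_2, g_3, g_4, g_5, g_6) in that order:
  leading term u: subtract (1)·g_4 from u + v**3 + v**2 → v**3 + 1
  leading term v**3: subtract (v)·g_5 from v**3 + 1 → v + 1
  leading term v: subtract (1)·g_6 from v + 1 → 0
The remainder is 0, so this S-polynomial contributes no new basis element.
An S-polynomial is built so that the two leading terms cancel; whether anything survives reduction is exactly the Gröbner-basis criterion.

S(g_2, g_4) = u + v**3 + v**2; remainder on division = 0.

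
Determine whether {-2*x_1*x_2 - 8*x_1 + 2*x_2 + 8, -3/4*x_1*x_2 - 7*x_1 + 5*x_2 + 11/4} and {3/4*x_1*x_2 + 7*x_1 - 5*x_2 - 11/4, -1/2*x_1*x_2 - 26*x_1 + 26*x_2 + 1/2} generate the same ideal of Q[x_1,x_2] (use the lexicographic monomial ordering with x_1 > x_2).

Yes, the ideals are equal.

Equality of ideals is decidable: compute both reduced Gröbner bases (unique for the ordering) and check whether they agree.
Buchberger on the first generating set:
f_1 = -2*x_1*x_2 - 8*x_1 + 2*x_2 + 8, LT = x_1*x_2.
f_2 = -3/4*x_1*x_2 - 7*x_1 + 5*x_2 + 11/4, LT = x_1*x_2.

S(f_1,f_2): lcm = x_1*x_2. S = -16/3*x_1 + 17/3*x_2 - 1/3.
  reduce S modulo (f_1, f_2):
  remainder -16/3*x_1 + 17/3*x_2 - 1/3 ≠ 0; add g_3 = -16/3*x_1 + 17/3*x_2 - 1/3 to the basis.

S(f_1,g_3): lcm = x_1*x_2. S = 4*x_1 + 17/16*x_2**2 - 17/16*x_2 - 4.
  reduce S modulo (f_1, f_2, g_3):
  remainder 17/16*x_2**2 + 51/16*x_2 - 17/4 ≠ 0; add g_4 = 17/16*x_2**2 + 51/16*x_2 - 17/4 to the basis.

The other S-polynomials (S(f_2,g_3), S(f_1,g_4), S(f_2,g_4), S(g_3,g_4)) all reduce to 0 modulo the current basis, so we have a Gröbner basis.
Inter-reduce: drop elements whose leading term is divisible by another's, tail-reduce, and make monic.
Reduced Gröbner basis: {x_1 - 17/16*x_2 + 1/16, x_2**2 + 3*x_2 - 4}.

Buchberger on the second generating set:
h_1 = 3/4*x_1*x_2 + 7*x_1 - 5*x_2 - 11/4, LT = x_1*x_2.
h_2 = -1/2*x_1*x_2 - 26*x_1 + 26*x_2 + 1/2, LT = x_1*x_2.

S(h_1,h_2): lcm = x_1*x_2. S = -128/3*x_1 + 136/3*x_2 - 8/3.
  reduce S modulo (h_1, h_2):
  remainder -128/3*x_1 + 136/3*x_2 - 8/3 ≠ 0; add k_3 = -128/3*x_1 + 136/3*x_2 - 8/3 to the basis.

S(h_1,k_3): lcm = x_1*x_2. S = 28/3*x_1 + 17/16*x_2**2 - 323/48*x_2 - 11/3.
  reduce S modulo (h_1, h_2, k_3):
  remainder 17/16*x_2**2 + 51/16*x_2 - 17/4 ≠ 0; add k_4 = 17/16*x_2**2 + 51/16*x_2 - 17/4 to the basis.

The other S-polynomials (S(h_2,k_3), S(h_1,k_4), S(h_2,k_4), S(k_3,k_4)) all reduce to 0 modulo the current basis, so we have a Gröbner basis.
Inter-reduce: drop elements whose leading term is divisible by another's, tail-reduce, and make monic.
Reduced Gröbner basis: {x_1 - 17/16*x_2 + 1/16, x_2**2 + 3*x_2 - 4}.

Same reduced basis, so the two generating sets span the same ideal.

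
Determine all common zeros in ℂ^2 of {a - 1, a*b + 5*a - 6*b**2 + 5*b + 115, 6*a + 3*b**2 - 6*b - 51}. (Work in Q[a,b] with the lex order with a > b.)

{(1, 5)}

Compute a lex Gröbner basis by Buchberger's algorithm.
f_1 = a - 1, LT = a.
f_2 = a*b + 5*a - 6*b**2 + 5*b + 115, LT = a*b.
f_3 = 6*a + 3*b**2 - 6*b - 51, LT = a.

S(f_1,f_2): lcm = a*b. S = -5*a + 6*b**2 - 6*b - 115.
  leading term a: subtract (-5)·f_1 from -5*a + 6*b**2 - 6*b - 115 → 6*b**2 - 6*b - 120
  leading term b**2: no divisor's leading term divides it; move 6*b**2 to the remainder.
  leading term b: no divisor's leading term divides it; move -6*b to the remainder.
  leading term 1: no divisor's leading term divides it; move -120 to the remainder.
  remainder 6*b**2 - 6*b - 120 ≠ 0; add h_4 = 6*b**2 - 6*b - 120 to the basis.

S(f_1,f_3): lcm = a. S = -1/2*b**2 + b + 15/2.
  leading term b**2: subtract (-1/12)·h_4 from -1/2*b**2 + b + 15/2 → 1/2*b - 5/2
  leading term b: no divisor's leading term divides it; move 1/2*b to the remainder.
  leading term 1: no divisor's leading term divides it; move -5/2 to the remainder.
  remainder 1/2*b - 5/2 ≠ 0; add h_5 = 1/2*b - 5/2 to the basis.

The other S-polynomials (S(f_2,f_3), S(f_1,h_4), S(f_2,h_4), S(f_3,h_4), S(f_1,h_5), S(f_2,h_5), S(f_3,h_5), S(h_4,h_5)) all reduce to 0 modulo the current basis, so we have a Gröbner basis.
Inter-reduce: drop elements whose leading term is divisible by another's, tail-reduce, and make monic.
Reduced Gröbner basis: {a - 1, b - 5}.

Elimination: the polynomial b - 5 lies in the elimination ideal for b, so b ∈ {5}. For each such b, the remaining basis elements (now univariate) give the rest of the solution.
  b = 5: the earlier basis element becomes a - 1 = 0, giving a = 1 — point (1, 5).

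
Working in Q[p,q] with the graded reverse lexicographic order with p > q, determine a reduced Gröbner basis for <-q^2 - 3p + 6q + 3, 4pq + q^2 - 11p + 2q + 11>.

This is the nonlinear analogue of row-reducing a linear system.

f_1 = -q^2 - 3p + 6q + 3, LT = q^2.
f_2 = 4pq + q^2 - 11p + 2q + 11, LT = pq.

S(f_1,f_2): lcm = pq^2. S = -1/4q^3 + 3p^2 - 13/4pq - 1/2q^2 - 3p - 11/4q.
  leading term q^3: subtract (1/4q)·f_1 from -1/4q^3 + 3p^2 - 13/4pq - 1/2q^2 - 3p - 11/4q → 3p^2 - 5/2pq - 2q^2 - 3p - 7/2q
  leading term p^2: no divisor's leading term divides it; move 3p^2 to the remainder.
  leading term pq: subtract (-5/8)·f_2 from -5/2pq - 2q^2 - 3p - 7/2q → -11/8q^2 - 79/8p - 9/4q + 55/8
  leading term q^2: subtract (11/8)·f_1 from -11/8q^2 - 79/8p - 9/4q + 55/8 → -23/4p - 21/2q + 11/4
  leading term p: no divisor's leading term divides it; move -23/4p to the remainder.
  leading term q: no divisor's leading term divides it; move -21/2q to the remainder.
  leading term 1: no divisor's leading term divides it; move 11/4 to the remainder.
  remainder 3p^2 - 23/4p - 21/2q + 11/4 ≠ 0; add g_3 = 3p^2 - 23/4p - 21/2q + 11/4 to the basis.

The other S-polynomials (S(f_1,g_3), S(f_2,g_3)) all reduce to 0 modulo the current basis, so we have a Gröbner basis.

G = {p^2 - 23/12p - 7/2q + 11/12, pq - 7/2p + 2q + 7/2, q^2 + 3p - 6q - 3}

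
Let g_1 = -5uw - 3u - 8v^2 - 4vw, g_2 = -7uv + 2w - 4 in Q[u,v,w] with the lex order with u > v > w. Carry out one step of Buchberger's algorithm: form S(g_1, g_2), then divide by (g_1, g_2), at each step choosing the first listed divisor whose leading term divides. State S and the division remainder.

lcm(LM(g_1), LM(g_2)) = uvw.
S = (lcm/LT(g_1))·g_1 − (lcm/LT(g_2))·g_2 = 3/5uv + 8/5v^3 + 4/5v^2w + 2/7w^2 - 4/7w.
Reduce S modulo (g_1, g_2) in that order:
  leading term uv: subtract (-3/35)·g_2 from 3/5uv + 8/5v^3 + 4/5v^2w + 2/7w^2 - 4/7w → 8/5v^3 + 4/5v^2w + 2/7w^2 - 2/5w - 12/35
  leading term v^3: no divisor's leading term divides it; move 8/5v^3 to the remainder.
  leading term v^2w: no divisor's leading term divides it; move 4/5v^2w to the remainder.
  leading term w^2: no divisor's leading term divides it; move 2/7w^2 to the remainder.
  leading term w: no divisor's leading term divides it; move -2/5w to the remainder.
  leading term 1: no divisor's leading term divides it; move -12/35 to the remainder.
The remainder 8/5v^3 + 4/5v^2w + 2/7w^2 - 2/5w - 12/35 is nonzero, so it would be added as the next basis element.

S(g_1, g_2) = 3/5uv + 8/5v^3 + 4/5v^2w + 2/7w^2 - 4/7w; remainder on division = 8/5v^3 + 4/5v^2w + 2/7w^2 - 2/5w - 12/35.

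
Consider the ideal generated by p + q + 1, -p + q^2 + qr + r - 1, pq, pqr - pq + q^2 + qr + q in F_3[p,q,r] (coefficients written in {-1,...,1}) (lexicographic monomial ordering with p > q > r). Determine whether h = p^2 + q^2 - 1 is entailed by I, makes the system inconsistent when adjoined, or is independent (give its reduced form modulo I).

First compute the reduced Gröbner basis of I by Buchberger's algorithm.
f_1 = p + q + 1, LT = p.
f_2 = -p + q^2 + qr + r - 1, LT = p.
f_3 = pq, LT = pq.
f_4 = pqr - pq + q^2 + qr + q, LT = pqr.

S(f_1,f_2): lcm = p. S = q^2 + qr + q + r.
  reduce S modulo (f_1, f_2, f_3, f_4):
  remainder q^2 + qr + q + r ≠ 0; add k_5 = q^2 + qr + q + r to the basis.

S(f_1,f_3): lcm = pq. S = q^2 + q.
  reduce S modulo (f_1, f_2, f_3, f_4, k_5):
  remainder -qr - r ≠ 0; add k_6 = -qr - r to the basis.

S(f_1,f_4): lcm = pqr. S = pq + q^2r - q^2 - q.
  reduce S modulo (f_1, f_2, f_3, f_4, k_5, k_6):
  remainder r ≠ 0; add k_7 = r to the basis.

The other S-polynomials (S(f_2,f_3), S(f_2,f_4), S(f_3,f_4), S(f_1,k_5), S(f_2,k_5), S(f_3,k_5), S(f_4,k_5), S(f_1,k_6), S(f_2,k_6), S(f_3,k_6), S(f_4,k_6), S(k_5,k_6), S(f_1,k_7), S(f_2,k_7), S(f_3,k_7), S(f_4,k_7), S(k_5,k_7), S(k_6,k_7)) all reduce to 0 modulo the current basis, so we have a Gröbner basis.
Inter-reduce: drop elements whose leading term is divisible by another's, tail-reduce, and make monic.
Reduced Gröbner basis: {p + q + 1, q^2 + q, r}.
Label its elements g_1 = p + q + 1, g_2 = q^2 + q, g_3 = r.

Reduce h = p^2 + q^2 - 1 modulo G:
  leading term p^2: subtract (p)·g_1 from p^2 + q^2 - 1 → -pq - p + q^2 - 1
  leading term pq: subtract (-q)·g_1 from -pq - p + q^2 - 1 → -p - q^2 + q - 1
  leading term p: subtract (-1)·g_1 from -p - q^2 + q - 1 → -q^2 - q
  leading term q^2: subtract (-1)·g_2 from -q^2 - q → 0
  normal form = 0.
Since the normal form is 0, h ∈ I.

p^2 + q^2 - 1 lies in I (it reduces to 0).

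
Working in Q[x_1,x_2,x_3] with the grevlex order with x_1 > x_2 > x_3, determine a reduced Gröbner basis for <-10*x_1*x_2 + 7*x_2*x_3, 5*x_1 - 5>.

Buchberger's algorithm terminates because the ascending chain of leading-term ideals stabilizes.

f_1 = -10*x_1*x_2 + 7*x_2*x_3, LT = x_1*x_2.
f_2 = 5*x_1 - 5, LT = x_1.

S(f_1,f_2): lcm = x_1*x_2. S = -7/10*x_2*x_3 + x_2.
  reduce S modulo (f_1, f_2):
  remainder -7/10*x_2*x_3 + x_2 ≠ 0; add g_3 = -7/10*x_2*x_3 + x_2 to the basis.

The other S-polynomials (S(f_1,g_3), S(f_2,g_3)) all reduce to 0 modulo the current basis, so we have a Gröbner basis.
Inter-reduce: drop elements whose leading term is divisible by another's, tail-reduce, and make monic.

G = {x_2*x_3 - 10/7*x_2, x_1 - 1}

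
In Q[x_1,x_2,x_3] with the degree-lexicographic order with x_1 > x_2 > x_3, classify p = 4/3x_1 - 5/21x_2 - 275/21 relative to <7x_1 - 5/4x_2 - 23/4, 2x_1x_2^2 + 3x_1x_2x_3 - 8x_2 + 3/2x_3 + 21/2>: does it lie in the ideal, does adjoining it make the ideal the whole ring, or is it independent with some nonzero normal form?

First compute the reduced Gröbner basis of I by Buchberger's algorithm.
f_1 = 7x_1 - 5/4x_2 - 23/4, LT = x_1.
f_2 = 2x_1x_2^2 + 3x_1x_2x_3 - 8x_2 + 3/2x_3 + 21/2, LT = x_1x_2^2.

S(f_1,f_2): lcm = x_1x_2^2. S = -3/2x_1x_2x_3 - 5/28x_2^3 - 23/28x_2^2 + 4x_2 - 3/4x_3 - 21/4.
  reduce S modulo (f_1, f_2):
  remainder -5/28x_2^3 - 15/56x_2^2x_3 - 23/28x_2^2 - 69/56x_2x_3 + 4x_2 - 3/4x_3 - 21/4 ≠ 0; add h_3 = -5/28x_2^3 - 15/56x_2^2x_3 - 23/28x_2^2 - 69/56x_2x_3 + 4x_2 - 3/4x_3 - 21/4 to the basis.

The other S-polynomials (S(f_1,h_3), S(f_2,h_3)) all reduce to 0 modulo the current basis, so we have a Gröbner basis.
Inter-reduce: drop elements whose leading term is divisible by another's, tail-reduce, and make monic.
Reduced Gröbner basis: {x_2^3 + 3/2x_2^2x_3 + 23/5x_2^2 + 69/10x_2x_3 - 112/5x_2 + 21/5x_3 + 147/5, x_1 - 5/28x_2 - 23/28}.
Label its elements g_1 = x_2^3 + 3/2x_2^2x_3 + 23/5x_2^2 + 69/10x_2x_3 - 112/5x_2 + 21/5x_3 + 147/5, g_2 = x_1 - 5/28x_2 - 23/28.

Reduce p = 4/3x_1 - 5/21x_2 - 275/21 modulo G:
  leading term x_1: subtract (4/3)·g_2 from 4/3x_1 - 5/21x_2 - 275/21 → -12
  leading term 1: no divisor's leading term divides it; move -12 to the remainder.
  normal form = -12.
The normal form is nonzero, so p ∉ I. Since p minus its normal form lies in I, I + (p) = I + (r) where r = -12; decide whether this ideal is the whole ring.
Here r = -12 is a nonzero constant, hence a unit: 1 ∈ I + (p), the Gröbner basis of I + (p) is {1}, and the enlarged system has no common solution — adjoining p is inconsistent.

Adjoining 4/3x_1 - 5/21x_2 - 275/21 makes the ideal the whole ring: the system is inconsistent.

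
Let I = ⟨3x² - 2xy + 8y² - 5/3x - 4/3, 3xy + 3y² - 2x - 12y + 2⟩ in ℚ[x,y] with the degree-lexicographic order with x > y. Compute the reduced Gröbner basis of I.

Buchberger's algorithm terminates because the ascending chain of leading-term ideals stabilizes.

f_1 = 3x² - 2xy + 8y² - 5/3x - 4/3, LT = x².
f_2 = 3xy + 3y² - 2x - 12y + 2, LT = xy.

S(f_1,f_2): lcm = x²y. S = -5/3xy² + 8/3y³ + ⅔x² + 31/9xy - ⅔x - 4/9y.
  leading term xy²: subtract (-5/9y)·f_2 from -5/3xy² + 8/3y³ + ⅔x² + 31/9xy - ⅔x - 4/9y → 13/3y³ + ⅔x² + 7/3xy - 20/3y² - ⅔x + ⅔y
  leading term y³: no divisor's leading term divides it; move 13/3y³ to the remainder.
  leading term x²: subtract (2/9)·f_1 from ⅔x² + 7/3xy - 20/3y² - ⅔x + ⅔y → 25/9xy - 76/9y² - 8/27x + ⅔y + 8/27
  leading term xy: subtract (25/27)·f_2 from 25/9xy - 76/9y² - 8/27x + ⅔y + 8/27 → -101/9y² + 14/9x + 106/9y - 14/9
  leading term y²: no divisor's leading term divides it; move -101/9y² to the remainder.
  leading term x: no divisor's leading term divides it; move 14/9x to the remainder.
  leading term y: no divisor's leading term divides it; move 106/9y to the remainder.
  leading term 1: no divisor's leading term divides it; move -14/9 to the remainder.
  remainder 13/3y³ - 101/9y² + 14/9x + 106/9y - 14/9 ≠ 0; add g_3 = 13/3y³ - 101/9y² + 14/9x + 106/9y - 14/9 to the basis.

The other S-polynomials (S(f_1,g_3), S(f_2,g_3)) all reduce to 0 modulo the current basis, so we have a Gröbner basis.

G = {y³ - 101/39y² + 14/39x + 106/39y - 14/39, x² + 10/3y² - x - 8/3y, xy + y² - ⅔x - 4y + ⅔}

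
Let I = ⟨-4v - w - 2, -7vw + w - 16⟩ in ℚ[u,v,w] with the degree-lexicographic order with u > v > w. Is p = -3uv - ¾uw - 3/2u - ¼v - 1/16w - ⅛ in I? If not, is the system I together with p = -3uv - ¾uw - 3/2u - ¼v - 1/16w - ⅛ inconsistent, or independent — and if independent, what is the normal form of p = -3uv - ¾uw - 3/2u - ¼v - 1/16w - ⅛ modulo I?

-3uv - ¾uw - 3/2u - ¼v - 1/16w - ⅛ lies in I (it reduces to 0).

First compute the reduced Gröbner basis of I by Buchberger's algorithm.
f_1 = -4v - w - 2, LT = v.
f_2 = -7vw + w - 16, LT = vw.

S(f_1,f_2): lcm = vw. S = ¼w² + 9/14w - 16/7.
  reduce S modulo (f_1, f_2):
  remainder ¼w² + 9/14w - 16/7 ≠ 0; add h_3 = ¼w² + 9/14w - 16/7 to the basis.

The other S-polynomials (S(f_1,h_3), S(f_2,h_3)) all reduce to 0 modulo the current basis, so we have a Gröbner basis.
Inter-reduce: drop elements whose leading term is divisible by another's, tail-reduce, and make monic.
Reduced Gröbner basis: {w² + 18/7w - 64/7, v + ¼w + ½}.
Label its elements g_1 = w² + 18/7w - 64/7, g_2 = v + ¼w + ½.

Reduce p = -3uv - ¾uw - 3/2u - ¼v - 1/16w - ⅛ modulo G:
  leading term uv: subtract (-3u)·g_2 from -3uv - ¾uw - 3/2u - ¼v - 1/16w - ⅛ → -¼v - 1/16w - ⅛
  leading term v: subtract (-¼)·g_2 from -¼v - 1/16w - ⅛ → 0
  normal form = 0.
Since the normal form is 0, p ∈ I.

The remainder on division by a Gröbner basis is unique — it is the normal form.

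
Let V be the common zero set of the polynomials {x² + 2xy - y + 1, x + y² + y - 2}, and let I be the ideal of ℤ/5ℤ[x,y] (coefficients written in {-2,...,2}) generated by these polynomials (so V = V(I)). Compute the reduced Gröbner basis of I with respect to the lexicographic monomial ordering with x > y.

f_1 = x² + 2xy - y + 1, LT = x².
f_2 = x + y² + y - 2, LT = x.

S(f_1,f_2): lcm = x². S = -xy² + xy + 2x - y + 1.
  reduce S modulo (f_1, f_2):
  remainder y⁴ - y ≠ 0; add g_3 = y⁴ - y to the basis.

The other S-polynomials (S(f_1,g_3), S(f_2,g_3)) all reduce to 0 modulo the current basis, so we have a Gröbner basis.
Inter-reduce: drop elements whose leading term is divisible by another's, tail-reduce, and make monic.

G = {x + y² + y - 2, y⁴ - y}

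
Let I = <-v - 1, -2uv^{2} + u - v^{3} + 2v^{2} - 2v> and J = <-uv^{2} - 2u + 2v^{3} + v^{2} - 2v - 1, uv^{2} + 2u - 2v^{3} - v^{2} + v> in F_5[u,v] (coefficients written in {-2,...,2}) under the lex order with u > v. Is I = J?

Equality of ideals is decidable: compute both reduced Gröbner bases (unique for the ordering) and check whether they agree.
Buchberger on the first generating set:
f_1 = -v - 1, LT = v.
f_2 = -2uv^{2} + u - v^{3} + 2v^{2} - 2v, LT = uv^{2}.

S(f_1,f_2): lcm = uv^{2}. S = uv - 2u + 2v^{3} + v^{2} - v.
  reduce S modulo (f_1, f_2):
  remainder 2u ≠ 0; add g_3 = 2u to the basis.

The other S-polynomials (S(f_1,g_3), S(f_2,g_3)) all reduce to 0 modulo the current basis, so we have a Gröbner basis.
Inter-reduce: drop elements whose leading term is divisible by another's, tail-reduce, and make monic.
Reduced Gröbner basis: {u, v + 1}.

Buchberger on the second generating set:
h_1 = -uv^{2} - 2u + 2v^{3} + v^{2} - 2v - 1, LT = uv^{2}.
h_2 = uv^{2} + 2u - 2v^{3} - v^{2} + v, LT = uv^{2}.

S(h_1,h_2): lcm = uv^{2}. S = v + 1.
  reduce S modulo (h_1, h_2):
  remainder v + 1 ≠ 0; add k_3 = v + 1 to the basis.

S(h_1,k_3): lcm = uv^{2}. S = -uv + 2u - 2v^{3} - v^{2} + 2v + 1.
  reduce S modulo (h_1, h_2, k_3):
  remainder -2u ≠ 0; add k_4 = -2u to the basis.

The other S-polynomials (S(h_2,k_3), S(h_1,k_4), S(h_2,k_4), S(k_3,k_4)) all reduce to 0 modulo the current basis, so we have a Gröbner basis.
Inter-reduce: drop elements whose leading term is divisible by another's, tail-reduce, and make monic.
Reduced Gröbner basis: {u, v + 1}.

The two bases agree; hence the ideals are identical.

Yes, the ideals are equal.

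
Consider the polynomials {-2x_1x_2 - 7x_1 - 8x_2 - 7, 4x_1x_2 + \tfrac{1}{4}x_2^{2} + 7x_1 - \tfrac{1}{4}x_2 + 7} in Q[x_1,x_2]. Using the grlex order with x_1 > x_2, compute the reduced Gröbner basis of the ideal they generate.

G = {x_1^{2} - \tfrac{57}{16}x_1 - \tfrac{3}{8}x_2 - \tfrac{73}{16}, x_1x_2 + \tfrac{7}{2}x_1 + 4x_2 + \tfrac{7}{2}, x_2^{2} - 28x_1 - 65x_2 - 28}

The reduced Gröbner basis is the canonical form of the ideal for this ordering.

f_1 = -2x_1x_2 - 7x_1 - 8x_2 - 7, LT = x_1x_2.
f_2 = 4x_1x_2 + \tfrac{1}{4}x_2^{2} + 7x_1 - \tfrac{1}{4}x_2 + 7, LT = x_1x_2.

S(f_1,f_2): lcm = x_1x_2. S = -\tfrac{1}{16}x_2^{2} + \tfrac{7}{4}x_1 + \tfrac{65}{16}x_2 + \tfrac{7}{4}.
  leading term x_2^{2}: no divisor's leading term divides it; move -\tfrac{1}{16}x_2^{2} to the remainder.
  leading term x_1: no divisor's leading term divides it; move \tfrac{7}{4}x_1 to the remainder.
  leading term x_2: no divisor's leading term divides it; move \tfrac{65}{16}x_2 to the remainder.
  leading term 1: no divisor's leading term divides it; move \tfrac{7}{4} to the remainder.
  remainder -\tfrac{1}{16}x_2^{2} + \tfrac{7}{4}x_1 + \tfrac{65}{16}x_2 + \tfrac{7}{4} ≠ 0; add g_3 = -\tfrac{1}{16}x_2^{2} + \tfrac{7}{4}x_1 + \tfrac{65}{16}x_2 + \tfrac{7}{4} to the basis.

S(f_1,g_3): lcm = x_1x_2^{2}. S = 28x_1^{2} + \tfrac{137}{2}x_1x_2 + 4x_2^{2} + 28x_1 + \tfrac{7}{2}x_2.
  leading term x_1^{2}: no divisor's leading term divides it; move 28x_1^{2} to the remainder.
  leading term x_1x_2: subtract (-\tfrac{137}{4})·f_1 from \tfrac{137}{2}x_1x_2 + 4x_2^{2} + 28x_1 + \tfrac{7}{2}x_2 → 4x_2^{2} - \tfrac{847}{4}x_1 - \tfrac{541}{2}x_2 - \tfrac{959}{4}
  leading term x_2^{2}: subtract (-64)·g_3 from 4x_2^{2} - \tfrac{847}{4}x_1 - \tfrac{541}{2}x_2 - \tfrac{959}{4} → -\tfrac{399}{4}x_1 - \tfrac{21}{2}x_2 - \tfrac{511}{4}
  leading term x_1: no divisor's leading term divides it; move -\tfrac{399}{4}x_1 to the remainder.
  leading term x_2: no divisor's leading term divides it; move -\tfrac{21}{2}x_2 to the remainder.
  leading term 1: no divisor's leading term divides it; move -\tfrac{511}{4} to the remainder.
  remainder 28x_1^{2} - \tfrac{399}{4}x_1 - \tfrac{21}{2}x_2 - \tfrac{511}{4} ≠ 0; add g_4 = 28x_1^{2} - \tfrac{399}{4}x_1 - \tfrac{21}{2}x_2 - \tfrac{511}{4} to the basis.

The other S-polynomials (S(f_2,g_3), S(f_1,g_4), S(f_2,g_4), S(g_3,g_4)) all reduce to 0 modulo the current basis, so we have a Gröbner basis.
Inter-reduce: drop elements whose leading term is divisible by another's, tail-reduce, and make monic.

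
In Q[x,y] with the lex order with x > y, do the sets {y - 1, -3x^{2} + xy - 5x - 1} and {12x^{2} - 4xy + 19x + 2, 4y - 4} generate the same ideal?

No, the ideals differ.

For a fixed monomial order, each ideal has a unique reduced Gröbner basis; comparing bases decides equality.
Buchberger on the first generating set:
f_1 = y - 1, LT = y.
f_2 = -3x^{2} + xy - 5x - 1, LT = x^{2}.

The S-polynomials (S(f_1,f_2)) all reduce to 0 modulo the current basis, so we have a Gröbner basis.
Inter-reduce: drop elements whose leading term is divisible by another's, tail-reduce, and make monic.
Reduced Gröbner basis: {x^{2} + \tfrac{4}{3}x + \tfrac{1}{3}, y - 1}.

Buchberger on the second generating set:
h_1 = 12x^{2} - 4xy + 19x + 2, LT = x^{2}.
h_2 = 4y - 4, LT = y.

The S-polynomials (S(h_1,h_2)) all reduce to 0 modulo the current basis, so we have a Gröbner basis.
Inter-reduce: drop elements whose leading term is divisible by another's, tail-reduce, and make monic.
Reduced Gröbner basis: {x^{2} + \tfrac{5}{4}x + \tfrac{1}{6}, y - 1}.

Since the reduced bases disagree, the two ideals are not the same.
The choice of monomial ordering does not affect the verdict — as long as both bases are computed under the same ordering, their equality decides ideal equality.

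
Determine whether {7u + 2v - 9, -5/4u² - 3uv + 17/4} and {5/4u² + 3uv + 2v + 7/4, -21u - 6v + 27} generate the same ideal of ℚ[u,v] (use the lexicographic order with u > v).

No, the ideals differ.

Two ideals are equal iff their reduced Gröbner bases coincide (the reduced basis is unique for a fixed ordering).
Buchberger on the first generating set:
f_1 = 7u + 2v - 9, LT = u.
f_2 = -5/4u² - 3uv + 17/4, LT = u².

S(f_1,f_2): lcm = u². S = -74/35uv - 9/7u + 17/5.
  leading term uv: subtract (-74/245v)·f_1 from -74/35uv - 9/7u + 17/5 → -9/7u + 148/245v² - 666/245v + 17/5
  leading term u: subtract (-9/49)·f_1 from -9/7u + 148/245v² - 666/245v + 17/5 → 148/245v² - 576/245v + 428/245
  leading term v²: no divisor's leading term divides it; move 148/245v² to the remainder.
  leading term v: no divisor's leading term divides it; move -576/245v to the remainder.
  leading term 1: no divisor's leading term divides it; move 428/245 to the remainder.
  remainder 148/245v² - 576/245v + 428/245 ≠ 0; add g_3 = 148/245v² - 576/245v + 428/245 to the basis.

S(f_1,g_3): leading monomials are coprime, so the S-polynomial reduces to 0 (Buchberger's first criterion).
S(f_2,g_3): leading monomials are coprime, so the S-polynomial reduces to 0 (Buchberger's first criterion).
Every S-polynomial of the final basis reduces to 0, so we have a Gröbner basis.
Inter-reduce: drop elements whose leading term is divisible by another's, tail-reduce, and make monic.
Reduced Gröbner basis: {u + 2/7v - 9/7, v² - 144/37v + 107/37}.

Buchberger on the second generating set:
h_1 = 5/4u² + 3uv + 2v + 7/4, LT = u².
h_2 = -21u - 6v + 27, LT = u.

S(h_1,h_2): lcm = u². S = 74/35uv + 9/7u + 8/5v + 7/5.
  leading term uv: subtract (-74/735v)·h_2 from 74/35uv + 9/7u + 8/5v + 7/5 → 9/7u - 148/245v² + 1058/245v + 7/5
  leading term u: subtract (-3/49)·h_2 from 9/7u - 148/245v² + 1058/245v + 7/5 → -148/245v² + 968/245v + 748/245
  leading term v²: no divisor's leading term divides it; move -148/245v² to the remainder.
  leading term v: no divisor's leading term divides it; move 968/245v to the remainder.
  leading term 1: no divisor's leading term divides it; move 748/245 to the remainder.
  remainder -148/245v² + 968/245v + 748/245 ≠ 0; add k_3 = -148/245v² + 968/245v + 748/245 to the basis.

S(h_1,k_3): leading monomials are coprime, so the S-polynomial reduces to 0 (Buchberger's first criterion).
S(h_2,k_3): leading monomials are coprime, so the S-polynomial reduces to 0 (Buchberger's first criterion).
Every S-polynomial of the final basis reduces to 0, so we have a Gröbner basis.
Inter-reduce: drop elements whose leading term is divisible by another's, tail-reduce, and make monic.
Reduced Gröbner basis: {u + 2/7v - 9/7, v² - 242/37v - 187/37}.

Since the reduced bases disagree, the two ideals are not the same.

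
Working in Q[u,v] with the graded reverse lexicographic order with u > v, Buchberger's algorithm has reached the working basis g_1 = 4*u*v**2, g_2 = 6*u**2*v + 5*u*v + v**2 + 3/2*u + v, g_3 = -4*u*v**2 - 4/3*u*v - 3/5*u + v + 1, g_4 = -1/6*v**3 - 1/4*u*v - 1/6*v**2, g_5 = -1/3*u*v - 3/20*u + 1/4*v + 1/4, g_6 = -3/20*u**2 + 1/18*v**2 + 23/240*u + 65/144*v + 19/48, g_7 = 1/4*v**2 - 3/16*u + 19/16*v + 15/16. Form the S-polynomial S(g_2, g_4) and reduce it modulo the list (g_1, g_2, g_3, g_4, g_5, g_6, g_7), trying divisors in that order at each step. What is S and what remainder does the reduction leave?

lcm(LM(g_2), LM(g_4)) = u**2*v**3.
S = (lcm/LT(g_2))·g_2 − (lcm/LT(g_4))·g_4 = -3/2*u**3*v - u**2*v**2 + 5/6*u*v**3 + 1/6*v**4 + 1/4*u*v**2 + 1/6*v**3.
Reduce S modulo (g_1, g_2, g_3, g_4, g_5, g_6, g_7) in that order:
  leading term u**3*v: subtract (-1/4*u)·g_2 from -3/2*u**3*v - u**2*v**2 + 5/6*u*v**3 + 1/6*v**4 + 1/4*u*v**2 + 1/6*v**3 → -u**2*v**2 + 5/6*u*v**3 + 1/6*v**4 + 5/4*u**2*v + 1/2*u*v**2 + 1/6*v**3 + 3/8*u**2 + 1/4*u*v
  leading term u**2*v**2: subtract (-1/4*u)·g_1 from -u**2*v**2 + 5/6*u*v**3 + 1/6*v**4 + 5/4*u**2*v + 1/2*u*v**2 + 1/6*v**3 + 3/8*u**2 + 1/4*u*v → 5/6*u*v**3 + 1/6*v**4 + 5/4*u**2*v + 1/2*u*v**2 + 1/6*v**3 + 3/8*u**2 + 1/4*u*v
  leading term u*v**3: subtract (5/24*v)·g_1 from 5/6*u*v**3 + 1/6*v**4 + 5/4*u**2*v + 1/2*u*v**2 + 1/6*v**3 + 3/8*u**2 + 1/4*u*v → 1/6*v**4 + 5/4*u**2*v + 1/2*u*v**2 + 1/6*v**3 + 3/8*u**2 + 1/4*u*v
  leading term v**4: subtract (-v)·g_4 from 1/6*v**4 + 5/4*u**2*v + 1/2*u*v**2 + 1/6*v**3 + 3/8*u**2 + 1/4*u*v → 5/4*u**2*v + 1/4*u*v**2 + 3/8*u**2 + 1/4*u*v
  leading term u**2*v: subtract (5/24)·g_2 from 5/4*u**2*v + 1/4*u*v**2 + 3/8*u**2 + 1/4*u*v → 1/4*u*v**2 + 3/8*u**2 - 19/24*u*v - 5/24*v**2 - 5/16*u - 5/24*v
  leading term u*v**2: subtract (1/16)·g_1 from 1/4*u*v**2 + 3/8*u**2 - 19/24*u*v - 5/24*v**2 - 5/16*u - 5/24*v → 3/8*u**2 - 19/24*u*v - 5/24*v**2 - 5/16*u - 5/24*v
  leading term u**2: subtract (-5/2)·g_6 from 3/8*u**2 - 19/24*u*v - 5/24*v**2 - 5/16*u - 5/24*v → -19/24*u*v - 5/72*v**2 - 7/96*u + 265/288*v + 95/96
  leading term u*v: subtract (19/8)·g_5 from -19/24*u*v - 5/72*v**2 - 7/96*u + 265/288*v + 95/96 → -5/72*v**2 + 17/60*u + 47/144*v + 19/48
  leading term v**2: subtract (-5/18)·g_7 from -5/72*v**2 + 17/60*u + 47/144*v + 19/48 → 37/160*u + 21/32*v + 21/32
  leading term u: no divisor's leading term divides it; move 37/160*u to the remainder.
  leading term v: no divisor's leading term divides it; move 21/32*v to the remainder.
  leading term 1: no divisor's leading term divides it; move 21/32 to the remainder.
The remainder 37/160*u + 21/32*v + 21/32 is nonzero, so it would be added as the next basis element.

S(g_2, g_4) = -3/2*u**3*v - u**2*v**2 + 5/6*u*v**3 + 1/6*v**4 + 1/4*u*v**2 + 1/6*v**3; remainder on division = 37/160*u + 21/32*v + 21/32.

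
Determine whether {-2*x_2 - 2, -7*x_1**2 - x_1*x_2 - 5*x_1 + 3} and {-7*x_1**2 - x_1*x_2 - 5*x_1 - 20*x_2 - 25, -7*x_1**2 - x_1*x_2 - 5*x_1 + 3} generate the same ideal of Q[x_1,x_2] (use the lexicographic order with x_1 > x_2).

No, the ideals differ.

For a fixed monomial order, each ideal has a unique reduced Gröbner basis; comparing bases decides equality.
Buchberger on the first generating set:
f_1 = -2*x_2 - 2, LT = x_2.
f_2 = -7*x_1**2 - x_1*x_2 - 5*x_1 + 3, LT = x_1**2.

The S-polynomials (S(f_1,f_2)) all reduce to 0 modulo the current basis, so we have a Gröbner basis.
Inter-reduce: drop elements whose leading term is divisible by another's, tail-reduce, and make monic.
Reduced Gröbner basis: {x_1**2 + 4/7*x_1 - 3/7, x_2 + 1}.

Buchberger on the second generating set:
h_1 = -7*x_1**2 - x_1*x_2 - 5*x_1 - 20*x_2 - 25, LT = x_1**2.
h_2 = -7*x_1**2 - x_1*x_2 - 5*x_1 + 3, LT = x_1**2.

S(h_1,h_2): lcm = x_1**2. S = 20/7*x_2 + 4.
  reduce S modulo (h_1, h_2):
  remainder 20/7*x_2 + 4 ≠ 0; add k_3 = 20/7*x_2 + 4 to the basis.

The other S-polynomials (S(h_1,k_3), S(h_2,k_3)) all reduce to 0 modulo the current basis, so we have a Gröbner basis.
Inter-reduce: drop elements whose leading term is divisible by another's, tail-reduce, and make monic.
Reduced Gröbner basis: {x_1**2 + 18/35*x_1 - 3/7, x_2 + 7/5}.

The bases are distinct; the ideals are different.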